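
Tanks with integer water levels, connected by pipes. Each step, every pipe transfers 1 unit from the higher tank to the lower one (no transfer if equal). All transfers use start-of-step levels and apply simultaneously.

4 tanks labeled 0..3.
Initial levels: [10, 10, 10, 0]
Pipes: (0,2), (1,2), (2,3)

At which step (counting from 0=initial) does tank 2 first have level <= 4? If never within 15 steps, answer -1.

Answer: -1

Derivation:
Step 1: flows [0=2,1=2,2->3] -> levels [10 10 9 1]
Step 2: flows [0->2,1->2,2->3] -> levels [9 9 10 2]
Step 3: flows [2->0,2->1,2->3] -> levels [10 10 7 3]
Step 4: flows [0->2,1->2,2->3] -> levels [9 9 8 4]
Step 5: flows [0->2,1->2,2->3] -> levels [8 8 9 5]
Step 6: flows [2->0,2->1,2->3] -> levels [9 9 6 6]
Step 7: flows [0->2,1->2,2=3] -> levels [8 8 8 6]
Step 8: flows [0=2,1=2,2->3] -> levels [8 8 7 7]
Step 9: flows [0->2,1->2,2=3] -> levels [7 7 9 7]
Step 10: flows [2->0,2->1,2->3] -> levels [8 8 6 8]
Step 11: flows [0->2,1->2,3->2] -> levels [7 7 9 7]
  -> period-2 cycle (repeats step 9); tank 2 never drops to <=4
Tank 2 never reaches <=4 within 15 steps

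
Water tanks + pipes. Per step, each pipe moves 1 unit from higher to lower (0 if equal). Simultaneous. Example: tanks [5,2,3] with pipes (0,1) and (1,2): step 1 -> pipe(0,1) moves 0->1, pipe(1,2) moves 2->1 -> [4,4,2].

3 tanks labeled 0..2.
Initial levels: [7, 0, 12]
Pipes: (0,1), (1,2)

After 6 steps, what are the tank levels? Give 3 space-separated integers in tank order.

Answer: 6 7 6

Derivation:
Step 1: flows [0->1,2->1] -> levels [6 2 11]
Step 2: flows [0->1,2->1] -> levels [5 4 10]
Step 3: flows [0->1,2->1] -> levels [4 6 9]
Step 4: flows [1->0,2->1] -> levels [5 6 8]
Step 5: flows [1->0,2->1] -> levels [6 6 7]
Step 6: flows [0=1,2->1] -> levels [6 7 6]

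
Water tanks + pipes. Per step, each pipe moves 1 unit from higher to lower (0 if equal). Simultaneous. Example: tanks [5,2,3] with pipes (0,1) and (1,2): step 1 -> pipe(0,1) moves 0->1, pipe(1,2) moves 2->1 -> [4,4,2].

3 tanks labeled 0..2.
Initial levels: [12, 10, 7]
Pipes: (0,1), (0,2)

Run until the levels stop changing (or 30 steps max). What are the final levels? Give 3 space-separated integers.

Answer: 11 9 9

Derivation:
Step 1: flows [0->1,0->2] -> levels [10 11 8]
Step 2: flows [1->0,0->2] -> levels [10 10 9]
Step 3: flows [0=1,0->2] -> levels [9 10 10]
Step 4: flows [1->0,2->0] -> levels [11 9 9]
Step 5: flows [0->1,0->2] -> levels [9 10 10]
  -> period-2 cycle: step 5 state = step 3 state; never stabilizes
  -> state at step 30: (30-3) mod 2 = 1, same as step 4 -> [11 9 9]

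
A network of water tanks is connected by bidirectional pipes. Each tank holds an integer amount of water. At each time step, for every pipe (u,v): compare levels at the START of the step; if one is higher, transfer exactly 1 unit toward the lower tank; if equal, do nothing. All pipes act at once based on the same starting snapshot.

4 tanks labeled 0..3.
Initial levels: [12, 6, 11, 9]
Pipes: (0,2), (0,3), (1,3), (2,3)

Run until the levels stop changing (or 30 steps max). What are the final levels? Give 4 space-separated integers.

Step 1: flows [0->2,0->3,3->1,2->3] -> levels [10 7 11 10]
Step 2: flows [2->0,0=3,3->1,2->3] -> levels [11 8 9 10]
Step 3: flows [0->2,0->3,3->1,3->2] -> levels [9 9 11 9]
Step 4: flows [2->0,0=3,1=3,2->3] -> levels [10 9 9 10]
Step 5: flows [0->2,0=3,3->1,3->2] -> levels [9 10 11 8]
Step 6: flows [2->0,0->3,1->3,2->3] -> levels [9 9 9 11]
Step 7: flows [0=2,3->0,3->1,3->2] -> levels [10 10 10 8]
Step 8: flows [0=2,0->3,1->3,2->3] -> levels [9 9 9 11]
  -> period-2 cycle: step 8 state = step 6 state; never stabilizes
  -> state at step 30: (30-6) mod 2 = 0, same as step 6 -> [9 9 9 11]

Answer: 9 9 9 11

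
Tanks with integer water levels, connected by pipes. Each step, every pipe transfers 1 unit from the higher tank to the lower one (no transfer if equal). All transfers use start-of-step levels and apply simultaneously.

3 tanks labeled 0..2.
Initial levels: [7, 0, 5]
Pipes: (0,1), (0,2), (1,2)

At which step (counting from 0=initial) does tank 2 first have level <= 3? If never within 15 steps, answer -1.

Answer: -1

Derivation:
Step 1: flows [0->1,0->2,2->1] -> levels [5 2 5]
Step 2: flows [0->1,0=2,2->1] -> levels [4 4 4]
Step 3: flows [0=1,0=2,1=2] -> levels [4 4 4]
  -> stable; tank 2 stays at 4 > 3
Tank 2 never reaches <=3 within 15 steps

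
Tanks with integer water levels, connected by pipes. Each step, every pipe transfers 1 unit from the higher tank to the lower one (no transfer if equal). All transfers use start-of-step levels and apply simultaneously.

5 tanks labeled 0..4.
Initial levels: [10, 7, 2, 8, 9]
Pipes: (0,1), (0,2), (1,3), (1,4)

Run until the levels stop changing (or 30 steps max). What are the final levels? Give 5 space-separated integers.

Answer: 8 6 6 8 8

Derivation:
Step 1: flows [0->1,0->2,3->1,4->1] -> levels [8 10 3 7 8]
Step 2: flows [1->0,0->2,1->3,1->4] -> levels [8 7 4 8 9]
Step 3: flows [0->1,0->2,3->1,4->1] -> levels [6 10 5 7 8]
Step 4: flows [1->0,0->2,1->3,1->4] -> levels [6 7 6 8 9]
Step 5: flows [1->0,0=2,3->1,4->1] -> levels [7 8 6 7 8]
Step 6: flows [1->0,0->2,1->3,1=4] -> levels [7 6 7 8 8]
Step 7: flows [0->1,0=2,3->1,4->1] -> levels [6 9 7 7 7]
Step 8: flows [1->0,2->0,1->3,1->4] -> levels [8 6 6 8 8]
Step 9: flows [0->1,0->2,3->1,4->1] -> levels [6 9 7 7 7]
  -> period-2 cycle: step 9 state = step 7 state; never stabilizes
  -> state at step 30: (30-7) mod 2 = 1, same as step 8 -> [8 6 6 8 8]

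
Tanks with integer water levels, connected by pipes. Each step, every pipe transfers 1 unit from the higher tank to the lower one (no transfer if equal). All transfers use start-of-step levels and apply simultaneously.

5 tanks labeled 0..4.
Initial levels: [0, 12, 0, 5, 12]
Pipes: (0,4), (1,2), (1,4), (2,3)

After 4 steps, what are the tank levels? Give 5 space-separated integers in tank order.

Step 1: flows [4->0,1->2,1=4,3->2] -> levels [1 11 2 4 11]
Step 2: flows [4->0,1->2,1=4,3->2] -> levels [2 10 4 3 10]
Step 3: flows [4->0,1->2,1=4,2->3] -> levels [3 9 4 4 9]
Step 4: flows [4->0,1->2,1=4,2=3] -> levels [4 8 5 4 8]

Answer: 4 8 5 4 8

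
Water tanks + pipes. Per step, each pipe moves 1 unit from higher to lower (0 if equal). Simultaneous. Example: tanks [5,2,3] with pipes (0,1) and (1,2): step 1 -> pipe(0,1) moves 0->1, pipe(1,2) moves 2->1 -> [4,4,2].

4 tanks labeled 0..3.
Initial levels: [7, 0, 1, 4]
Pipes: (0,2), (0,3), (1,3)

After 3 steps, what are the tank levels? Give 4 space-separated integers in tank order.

Answer: 4 3 3 2

Derivation:
Step 1: flows [0->2,0->3,3->1] -> levels [5 1 2 4]
Step 2: flows [0->2,0->3,3->1] -> levels [3 2 3 4]
Step 3: flows [0=2,3->0,3->1] -> levels [4 3 3 2]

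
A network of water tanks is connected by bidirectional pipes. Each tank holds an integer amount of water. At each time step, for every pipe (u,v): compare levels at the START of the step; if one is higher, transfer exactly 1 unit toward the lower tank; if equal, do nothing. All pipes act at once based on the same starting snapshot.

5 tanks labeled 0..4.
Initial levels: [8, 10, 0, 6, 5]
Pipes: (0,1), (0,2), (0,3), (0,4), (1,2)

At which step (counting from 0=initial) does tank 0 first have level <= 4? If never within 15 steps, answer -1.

Answer: 3

Derivation:
Step 1: flows [1->0,0->2,0->3,0->4,1->2] -> levels [6 8 2 7 6]
Step 2: flows [1->0,0->2,3->0,0=4,1->2] -> levels [7 6 4 6 6]
Step 3: flows [0->1,0->2,0->3,0->4,1->2] -> levels [3 6 6 7 7]
Tank 0 first reaches <=4 at step 3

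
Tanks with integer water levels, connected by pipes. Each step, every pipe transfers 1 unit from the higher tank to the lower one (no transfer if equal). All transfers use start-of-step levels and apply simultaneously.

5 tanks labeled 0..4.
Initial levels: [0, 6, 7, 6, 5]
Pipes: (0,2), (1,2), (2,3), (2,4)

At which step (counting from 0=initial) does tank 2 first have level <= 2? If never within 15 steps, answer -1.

Step 1: flows [2->0,2->1,2->3,2->4] -> levels [1 7 3 7 6]
Step 2: flows [2->0,1->2,3->2,4->2] -> levels [2 6 5 6 5]
Step 3: flows [2->0,1->2,3->2,2=4] -> levels [3 5 6 5 5]
Step 4: flows [2->0,2->1,2->3,2->4] -> levels [4 6 2 6 6]
Tank 2 first reaches <=2 at step 4

Answer: 4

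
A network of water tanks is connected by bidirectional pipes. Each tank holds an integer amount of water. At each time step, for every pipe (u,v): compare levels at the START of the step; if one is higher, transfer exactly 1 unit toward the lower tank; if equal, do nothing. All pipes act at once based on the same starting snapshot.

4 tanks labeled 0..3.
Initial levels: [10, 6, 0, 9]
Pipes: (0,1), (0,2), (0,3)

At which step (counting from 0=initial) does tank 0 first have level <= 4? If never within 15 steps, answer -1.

Answer: 7

Derivation:
Step 1: flows [0->1,0->2,0->3] -> levels [7 7 1 10]
Step 2: flows [0=1,0->2,3->0] -> levels [7 7 2 9]
Step 3: flows [0=1,0->2,3->0] -> levels [7 7 3 8]
Step 4: flows [0=1,0->2,3->0] -> levels [7 7 4 7]
Step 5: flows [0=1,0->2,0=3] -> levels [6 7 5 7]
Step 6: flows [1->0,0->2,3->0] -> levels [7 6 6 6]
Step 7: flows [0->1,0->2,0->3] -> levels [4 7 7 7]
Tank 0 first reaches <=4 at step 7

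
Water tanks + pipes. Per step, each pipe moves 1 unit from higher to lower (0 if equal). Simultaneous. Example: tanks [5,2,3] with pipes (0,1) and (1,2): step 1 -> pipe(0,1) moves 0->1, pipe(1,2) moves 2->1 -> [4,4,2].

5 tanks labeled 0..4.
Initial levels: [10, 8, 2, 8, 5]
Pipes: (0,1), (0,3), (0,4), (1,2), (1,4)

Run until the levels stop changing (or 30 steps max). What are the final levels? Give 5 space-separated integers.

Answer: 8 5 6 7 7

Derivation:
Step 1: flows [0->1,0->3,0->4,1->2,1->4] -> levels [7 7 3 9 7]
Step 2: flows [0=1,3->0,0=4,1->2,1=4] -> levels [8 6 4 8 7]
Step 3: flows [0->1,0=3,0->4,1->2,4->1] -> levels [6 7 5 8 7]
Step 4: flows [1->0,3->0,4->0,1->2,1=4] -> levels [9 5 6 7 6]
Step 5: flows [0->1,0->3,0->4,2->1,4->1] -> levels [6 8 5 8 6]
Step 6: flows [1->0,3->0,0=4,1->2,1->4] -> levels [8 5 6 7 7]
Step 7: flows [0->1,0->3,0->4,2->1,4->1] -> levels [5 8 5 8 7]
Step 8: flows [1->0,3->0,4->0,1->2,1->4] -> levels [8 5 6 7 7]
  -> period-2 cycle: step 8 state = step 6 state; never stabilizes
  -> state at step 30: (30-6) mod 2 = 0, same as step 6 -> [8 5 6 7 7]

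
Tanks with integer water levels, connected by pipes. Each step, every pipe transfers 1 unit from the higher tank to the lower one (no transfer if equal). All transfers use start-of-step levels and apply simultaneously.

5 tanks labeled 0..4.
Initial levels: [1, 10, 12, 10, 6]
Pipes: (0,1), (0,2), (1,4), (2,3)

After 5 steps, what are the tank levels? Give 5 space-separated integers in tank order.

Answer: 9 6 8 9 7

Derivation:
Step 1: flows [1->0,2->0,1->4,2->3] -> levels [3 8 10 11 7]
Step 2: flows [1->0,2->0,1->4,3->2] -> levels [5 6 10 10 8]
Step 3: flows [1->0,2->0,4->1,2=3] -> levels [7 6 9 10 7]
Step 4: flows [0->1,2->0,4->1,3->2] -> levels [7 8 9 9 6]
Step 5: flows [1->0,2->0,1->4,2=3] -> levels [9 6 8 9 7]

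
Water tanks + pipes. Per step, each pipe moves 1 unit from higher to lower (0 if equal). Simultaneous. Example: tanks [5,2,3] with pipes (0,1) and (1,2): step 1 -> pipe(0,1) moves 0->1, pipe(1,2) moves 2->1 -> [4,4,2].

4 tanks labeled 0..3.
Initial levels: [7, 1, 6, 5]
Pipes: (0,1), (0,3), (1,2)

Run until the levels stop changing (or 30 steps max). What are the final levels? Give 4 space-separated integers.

Answer: 4 6 4 5

Derivation:
Step 1: flows [0->1,0->3,2->1] -> levels [5 3 5 6]
Step 2: flows [0->1,3->0,2->1] -> levels [5 5 4 5]
Step 3: flows [0=1,0=3,1->2] -> levels [5 4 5 5]
Step 4: flows [0->1,0=3,2->1] -> levels [4 6 4 5]
Step 5: flows [1->0,3->0,1->2] -> levels [6 4 5 4]
Step 6: flows [0->1,0->3,2->1] -> levels [4 6 4 5]
  -> period-2 cycle: step 6 state = step 4 state; never stabilizes
  -> state at step 30: (30-4) mod 2 = 0, same as step 4 -> [4 6 4 5]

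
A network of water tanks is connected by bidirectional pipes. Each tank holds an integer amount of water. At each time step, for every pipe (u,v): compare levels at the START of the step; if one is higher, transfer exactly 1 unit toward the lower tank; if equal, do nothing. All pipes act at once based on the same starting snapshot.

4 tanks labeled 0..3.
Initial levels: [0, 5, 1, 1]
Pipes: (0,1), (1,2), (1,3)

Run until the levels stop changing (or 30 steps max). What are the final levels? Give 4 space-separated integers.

Answer: 2 1 2 2

Derivation:
Step 1: flows [1->0,1->2,1->3] -> levels [1 2 2 2]
Step 2: flows [1->0,1=2,1=3] -> levels [2 1 2 2]
Step 3: flows [0->1,2->1,3->1] -> levels [1 4 1 1]
Step 4: flows [1->0,1->2,1->3] -> levels [2 1 2 2]
  -> period-2 cycle: step 4 state = step 2 state; never stabilizes
  -> state at step 30: (30-2) mod 2 = 0, same as step 2 -> [2 1 2 2]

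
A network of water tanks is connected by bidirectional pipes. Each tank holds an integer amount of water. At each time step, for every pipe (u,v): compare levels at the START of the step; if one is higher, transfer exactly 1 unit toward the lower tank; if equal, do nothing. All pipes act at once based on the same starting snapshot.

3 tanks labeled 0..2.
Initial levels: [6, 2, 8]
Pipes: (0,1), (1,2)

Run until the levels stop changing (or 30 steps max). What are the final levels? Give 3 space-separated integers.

Step 1: flows [0->1,2->1] -> levels [5 4 7]
Step 2: flows [0->1,2->1] -> levels [4 6 6]
Step 3: flows [1->0,1=2] -> levels [5 5 6]
Step 4: flows [0=1,2->1] -> levels [5 6 5]
Step 5: flows [1->0,1->2] -> levels [6 4 6]
Step 6: flows [0->1,2->1] -> levels [5 6 5]
  -> period-2 cycle: step 6 state = step 4 state; never stabilizes
  -> state at step 30: (30-4) mod 2 = 0, same as step 4 -> [5 6 5]

Answer: 5 6 5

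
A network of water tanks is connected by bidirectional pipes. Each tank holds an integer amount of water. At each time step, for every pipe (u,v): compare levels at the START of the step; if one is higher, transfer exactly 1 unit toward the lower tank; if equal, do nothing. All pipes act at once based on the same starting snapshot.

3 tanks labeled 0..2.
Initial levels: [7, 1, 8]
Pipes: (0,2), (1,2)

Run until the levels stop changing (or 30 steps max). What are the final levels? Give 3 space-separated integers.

Answer: 6 6 4

Derivation:
Step 1: flows [2->0,2->1] -> levels [8 2 6]
Step 2: flows [0->2,2->1] -> levels [7 3 6]
Step 3: flows [0->2,2->1] -> levels [6 4 6]
Step 4: flows [0=2,2->1] -> levels [6 5 5]
Step 5: flows [0->2,1=2] -> levels [5 5 6]
Step 6: flows [2->0,2->1] -> levels [6 6 4]
Step 7: flows [0->2,1->2] -> levels [5 5 6]
  -> period-2 cycle: step 7 state = step 5 state; never stabilizes
  -> state at step 30: (30-5) mod 2 = 1, same as step 6 -> [6 6 4]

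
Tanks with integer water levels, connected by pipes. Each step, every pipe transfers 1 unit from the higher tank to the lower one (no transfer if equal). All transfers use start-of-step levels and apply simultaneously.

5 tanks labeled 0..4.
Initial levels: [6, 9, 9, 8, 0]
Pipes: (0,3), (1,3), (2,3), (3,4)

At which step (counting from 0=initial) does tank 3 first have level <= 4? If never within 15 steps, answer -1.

Step 1: flows [3->0,1->3,2->3,3->4] -> levels [7 8 8 8 1]
Step 2: flows [3->0,1=3,2=3,3->4] -> levels [8 8 8 6 2]
Step 3: flows [0->3,1->3,2->3,3->4] -> levels [7 7 7 8 3]
Step 4: flows [3->0,3->1,3->2,3->4] -> levels [8 8 8 4 4]
Tank 3 first reaches <=4 at step 4

Answer: 4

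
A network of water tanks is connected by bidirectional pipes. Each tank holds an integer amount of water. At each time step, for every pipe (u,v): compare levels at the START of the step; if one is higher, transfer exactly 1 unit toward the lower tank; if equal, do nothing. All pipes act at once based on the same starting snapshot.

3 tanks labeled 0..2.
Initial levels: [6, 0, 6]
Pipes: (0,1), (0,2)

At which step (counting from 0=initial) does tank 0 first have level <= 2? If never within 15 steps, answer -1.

Answer: -1

Derivation:
Step 1: flows [0->1,0=2] -> levels [5 1 6]
Step 2: flows [0->1,2->0] -> levels [5 2 5]
Step 3: flows [0->1,0=2] -> levels [4 3 5]
Step 4: flows [0->1,2->0] -> levels [4 4 4]
Step 5: flows [0=1,0=2] -> levels [4 4 4]
  -> stable; tank 0 stays at 4 > 2
Tank 0 never reaches <=2 within 15 steps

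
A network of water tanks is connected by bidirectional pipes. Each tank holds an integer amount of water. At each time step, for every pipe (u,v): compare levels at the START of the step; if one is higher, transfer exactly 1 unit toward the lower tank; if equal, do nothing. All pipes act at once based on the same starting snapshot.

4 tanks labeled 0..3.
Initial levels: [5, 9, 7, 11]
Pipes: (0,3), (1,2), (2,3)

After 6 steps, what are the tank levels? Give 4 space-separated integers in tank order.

Step 1: flows [3->0,1->2,3->2] -> levels [6 8 9 9]
Step 2: flows [3->0,2->1,2=3] -> levels [7 9 8 8]
Step 3: flows [3->0,1->2,2=3] -> levels [8 8 9 7]
Step 4: flows [0->3,2->1,2->3] -> levels [7 9 7 9]
Step 5: flows [3->0,1->2,3->2] -> levels [8 8 9 7]
  -> period-2 cycle: step 5 state = step 3 state
  -> state at step 6: (6-3) mod 2 = 1, same as step 4 -> [7 9 7 9]

Answer: 7 9 7 9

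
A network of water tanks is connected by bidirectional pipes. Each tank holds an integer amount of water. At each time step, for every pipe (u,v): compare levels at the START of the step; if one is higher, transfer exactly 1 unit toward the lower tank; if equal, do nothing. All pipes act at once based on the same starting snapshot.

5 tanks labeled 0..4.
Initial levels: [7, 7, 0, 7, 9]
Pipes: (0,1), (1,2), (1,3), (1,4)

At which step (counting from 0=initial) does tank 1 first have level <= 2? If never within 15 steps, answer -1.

Step 1: flows [0=1,1->2,1=3,4->1] -> levels [7 7 1 7 8]
Step 2: flows [0=1,1->2,1=3,4->1] -> levels [7 7 2 7 7]
Step 3: flows [0=1,1->2,1=3,1=4] -> levels [7 6 3 7 7]
Step 4: flows [0->1,1->2,3->1,4->1] -> levels [6 8 4 6 6]
Step 5: flows [1->0,1->2,1->3,1->4] -> levels [7 4 5 7 7]
Step 6: flows [0->1,2->1,3->1,4->1] -> levels [6 8 4 6 6]
  -> period-2 cycle (repeats step 4); tank 1 never drops to <=2
Tank 1 never reaches <=2 within 15 steps

Answer: -1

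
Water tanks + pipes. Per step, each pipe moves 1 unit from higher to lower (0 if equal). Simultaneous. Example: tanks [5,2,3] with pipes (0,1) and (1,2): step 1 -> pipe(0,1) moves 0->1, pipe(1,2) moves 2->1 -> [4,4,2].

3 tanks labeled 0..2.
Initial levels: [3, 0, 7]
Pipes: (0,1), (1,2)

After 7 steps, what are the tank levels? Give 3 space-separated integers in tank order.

Step 1: flows [0->1,2->1] -> levels [2 2 6]
Step 2: flows [0=1,2->1] -> levels [2 3 5]
Step 3: flows [1->0,2->1] -> levels [3 3 4]
Step 4: flows [0=1,2->1] -> levels [3 4 3]
Step 5: flows [1->0,1->2] -> levels [4 2 4]
Step 6: flows [0->1,2->1] -> levels [3 4 3]
  -> period-2 cycle: step 6 state = step 4 state
  -> state at step 7: (7-4) mod 2 = 1, same as step 5 -> [4 2 4]

Answer: 4 2 4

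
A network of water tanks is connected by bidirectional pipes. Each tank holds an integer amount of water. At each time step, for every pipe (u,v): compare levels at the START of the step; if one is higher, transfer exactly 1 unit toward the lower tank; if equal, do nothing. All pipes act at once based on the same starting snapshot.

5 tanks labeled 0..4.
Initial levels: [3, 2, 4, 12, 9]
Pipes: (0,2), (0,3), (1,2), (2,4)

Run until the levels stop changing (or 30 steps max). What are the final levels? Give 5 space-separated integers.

Step 1: flows [2->0,3->0,2->1,4->2] -> levels [5 3 3 11 8]
Step 2: flows [0->2,3->0,1=2,4->2] -> levels [5 3 5 10 7]
Step 3: flows [0=2,3->0,2->1,4->2] -> levels [6 4 5 9 6]
Step 4: flows [0->2,3->0,2->1,4->2] -> levels [6 5 6 8 5]
Step 5: flows [0=2,3->0,2->1,2->4] -> levels [7 6 4 7 6]
Step 6: flows [0->2,0=3,1->2,4->2] -> levels [6 5 7 7 5]
Step 7: flows [2->0,3->0,2->1,2->4] -> levels [8 6 4 6 6]
Step 8: flows [0->2,0->3,1->2,4->2] -> levels [6 5 7 7 5]
  -> period-2 cycle: step 8 state = step 6 state; never stabilizes
  -> state at step 30: (30-6) mod 2 = 0, same as step 6 -> [6 5 7 7 5]

Answer: 6 5 7 7 5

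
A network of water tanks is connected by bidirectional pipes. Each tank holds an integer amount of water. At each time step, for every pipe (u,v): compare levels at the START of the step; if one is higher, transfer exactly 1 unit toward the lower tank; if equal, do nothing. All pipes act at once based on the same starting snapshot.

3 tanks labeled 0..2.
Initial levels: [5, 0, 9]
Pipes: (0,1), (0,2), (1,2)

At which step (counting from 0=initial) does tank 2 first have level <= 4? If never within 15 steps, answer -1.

Answer: 3

Derivation:
Step 1: flows [0->1,2->0,2->1] -> levels [5 2 7]
Step 2: flows [0->1,2->0,2->1] -> levels [5 4 5]
Step 3: flows [0->1,0=2,2->1] -> levels [4 6 4]
Tank 2 first reaches <=4 at step 3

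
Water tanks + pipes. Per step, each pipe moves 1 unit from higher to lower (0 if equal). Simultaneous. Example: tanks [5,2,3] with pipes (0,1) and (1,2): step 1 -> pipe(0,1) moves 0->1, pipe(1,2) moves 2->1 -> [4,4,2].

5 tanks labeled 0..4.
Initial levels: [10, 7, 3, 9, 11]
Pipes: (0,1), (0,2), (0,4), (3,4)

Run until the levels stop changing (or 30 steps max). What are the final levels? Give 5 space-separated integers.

Answer: 6 8 8 8 10

Derivation:
Step 1: flows [0->1,0->2,4->0,4->3] -> levels [9 8 4 10 9]
Step 2: flows [0->1,0->2,0=4,3->4] -> levels [7 9 5 9 10]
Step 3: flows [1->0,0->2,4->0,4->3] -> levels [8 8 6 10 8]
Step 4: flows [0=1,0->2,0=4,3->4] -> levels [7 8 7 9 9]
Step 5: flows [1->0,0=2,4->0,3=4] -> levels [9 7 7 9 8]
Step 6: flows [0->1,0->2,0->4,3->4] -> levels [6 8 8 8 10]
Step 7: flows [1->0,2->0,4->0,4->3] -> levels [9 7 7 9 8]
  -> period-2 cycle: step 7 state = step 5 state; never stabilizes
  -> state at step 30: (30-5) mod 2 = 1, same as step 6 -> [6 8 8 8 10]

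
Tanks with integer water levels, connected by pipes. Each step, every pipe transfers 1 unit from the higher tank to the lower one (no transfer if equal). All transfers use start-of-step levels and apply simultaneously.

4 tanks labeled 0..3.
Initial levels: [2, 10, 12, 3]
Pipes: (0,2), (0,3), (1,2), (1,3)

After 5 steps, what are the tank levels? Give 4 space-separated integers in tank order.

Answer: 8 7 6 6

Derivation:
Step 1: flows [2->0,3->0,2->1,1->3] -> levels [4 10 10 3]
Step 2: flows [2->0,0->3,1=2,1->3] -> levels [4 9 9 5]
Step 3: flows [2->0,3->0,1=2,1->3] -> levels [6 8 8 5]
Step 4: flows [2->0,0->3,1=2,1->3] -> levels [6 7 7 7]
Step 5: flows [2->0,3->0,1=2,1=3] -> levels [8 7 6 6]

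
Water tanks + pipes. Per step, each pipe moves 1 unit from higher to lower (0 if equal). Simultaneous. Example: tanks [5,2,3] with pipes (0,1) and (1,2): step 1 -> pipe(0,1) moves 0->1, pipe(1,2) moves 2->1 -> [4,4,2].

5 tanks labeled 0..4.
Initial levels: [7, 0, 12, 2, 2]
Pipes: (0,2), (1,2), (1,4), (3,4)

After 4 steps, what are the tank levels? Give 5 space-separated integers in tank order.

Answer: 8 4 7 1 3

Derivation:
Step 1: flows [2->0,2->1,4->1,3=4] -> levels [8 2 10 2 1]
Step 2: flows [2->0,2->1,1->4,3->4] -> levels [9 2 8 1 3]
Step 3: flows [0->2,2->1,4->1,4->3] -> levels [8 4 8 2 1]
Step 4: flows [0=2,2->1,1->4,3->4] -> levels [8 4 7 1 3]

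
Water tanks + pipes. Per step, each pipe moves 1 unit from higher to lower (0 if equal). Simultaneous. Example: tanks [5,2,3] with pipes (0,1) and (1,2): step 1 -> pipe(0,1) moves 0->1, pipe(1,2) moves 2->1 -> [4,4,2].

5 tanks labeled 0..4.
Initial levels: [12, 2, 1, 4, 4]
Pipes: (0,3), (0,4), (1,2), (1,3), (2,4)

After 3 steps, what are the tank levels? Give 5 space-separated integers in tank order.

Step 1: flows [0->3,0->4,1->2,3->1,4->2] -> levels [10 2 3 4 4]
Step 2: flows [0->3,0->4,2->1,3->1,4->2] -> levels [8 4 3 4 4]
Step 3: flows [0->3,0->4,1->2,1=3,4->2] -> levels [6 3 5 5 4]

Answer: 6 3 5 5 4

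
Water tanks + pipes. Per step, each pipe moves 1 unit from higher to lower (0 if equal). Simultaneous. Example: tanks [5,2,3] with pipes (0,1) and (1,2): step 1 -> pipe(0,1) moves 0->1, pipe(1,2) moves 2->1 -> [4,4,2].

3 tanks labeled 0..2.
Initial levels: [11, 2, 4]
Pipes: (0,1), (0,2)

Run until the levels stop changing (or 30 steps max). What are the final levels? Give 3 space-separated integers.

Step 1: flows [0->1,0->2] -> levels [9 3 5]
Step 2: flows [0->1,0->2] -> levels [7 4 6]
Step 3: flows [0->1,0->2] -> levels [5 5 7]
Step 4: flows [0=1,2->0] -> levels [6 5 6]
Step 5: flows [0->1,0=2] -> levels [5 6 6]
Step 6: flows [1->0,2->0] -> levels [7 5 5]
Step 7: flows [0->1,0->2] -> levels [5 6 6]
  -> period-2 cycle: step 7 state = step 5 state; never stabilizes
  -> state at step 30: (30-5) mod 2 = 1, same as step 6 -> [7 5 5]

Answer: 7 5 5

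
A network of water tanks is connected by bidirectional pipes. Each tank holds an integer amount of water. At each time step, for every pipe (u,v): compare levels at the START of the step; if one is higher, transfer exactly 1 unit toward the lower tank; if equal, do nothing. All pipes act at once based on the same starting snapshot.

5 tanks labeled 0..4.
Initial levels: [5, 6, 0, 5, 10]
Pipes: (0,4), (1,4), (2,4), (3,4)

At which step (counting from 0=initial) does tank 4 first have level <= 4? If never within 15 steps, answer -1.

Answer: 5

Derivation:
Step 1: flows [4->0,4->1,4->2,4->3] -> levels [6 7 1 6 6]
Step 2: flows [0=4,1->4,4->2,3=4] -> levels [6 6 2 6 6]
Step 3: flows [0=4,1=4,4->2,3=4] -> levels [6 6 3 6 5]
Step 4: flows [0->4,1->4,4->2,3->4] -> levels [5 5 4 5 7]
Step 5: flows [4->0,4->1,4->2,4->3] -> levels [6 6 5 6 3]
Tank 4 first reaches <=4 at step 5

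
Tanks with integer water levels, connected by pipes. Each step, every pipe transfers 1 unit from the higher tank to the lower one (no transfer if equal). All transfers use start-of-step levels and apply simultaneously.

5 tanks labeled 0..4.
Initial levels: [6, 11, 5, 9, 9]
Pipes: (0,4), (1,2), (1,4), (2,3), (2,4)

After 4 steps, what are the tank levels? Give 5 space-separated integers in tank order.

Answer: 8 7 9 8 8

Derivation:
Step 1: flows [4->0,1->2,1->4,3->2,4->2] -> levels [7 9 8 8 8]
Step 2: flows [4->0,1->2,1->4,2=3,2=4] -> levels [8 7 9 8 8]
Step 3: flows [0=4,2->1,4->1,2->3,2->4] -> levels [8 9 6 9 8]
Step 4: flows [0=4,1->2,1->4,3->2,4->2] -> levels [8 7 9 8 8]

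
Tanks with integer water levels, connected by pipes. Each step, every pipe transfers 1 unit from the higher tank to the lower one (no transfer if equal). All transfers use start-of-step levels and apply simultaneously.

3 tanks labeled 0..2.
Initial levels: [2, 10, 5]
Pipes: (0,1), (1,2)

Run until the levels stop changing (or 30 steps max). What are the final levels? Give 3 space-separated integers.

Step 1: flows [1->0,1->2] -> levels [3 8 6]
Step 2: flows [1->0,1->2] -> levels [4 6 7]
Step 3: flows [1->0,2->1] -> levels [5 6 6]
Step 4: flows [1->0,1=2] -> levels [6 5 6]
Step 5: flows [0->1,2->1] -> levels [5 7 5]
Step 6: flows [1->0,1->2] -> levels [6 5 6]
  -> period-2 cycle: step 6 state = step 4 state; never stabilizes
  -> state at step 30: (30-4) mod 2 = 0, same as step 4 -> [6 5 6]

Answer: 6 5 6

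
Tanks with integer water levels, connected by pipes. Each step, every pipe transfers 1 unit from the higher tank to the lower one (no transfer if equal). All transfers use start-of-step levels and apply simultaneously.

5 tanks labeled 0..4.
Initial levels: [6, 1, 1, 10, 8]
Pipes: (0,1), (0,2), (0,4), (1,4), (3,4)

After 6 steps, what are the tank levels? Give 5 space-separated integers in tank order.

Step 1: flows [0->1,0->2,4->0,4->1,3->4] -> levels [5 3 2 9 7]
Step 2: flows [0->1,0->2,4->0,4->1,3->4] -> levels [4 5 3 8 6]
Step 3: flows [1->0,0->2,4->0,4->1,3->4] -> levels [5 5 4 7 5]
Step 4: flows [0=1,0->2,0=4,1=4,3->4] -> levels [4 5 5 6 6]
Step 5: flows [1->0,2->0,4->0,4->1,3=4] -> levels [7 5 4 6 4]
Step 6: flows [0->1,0->2,0->4,1->4,3->4] -> levels [4 5 5 5 7]

Answer: 4 5 5 5 7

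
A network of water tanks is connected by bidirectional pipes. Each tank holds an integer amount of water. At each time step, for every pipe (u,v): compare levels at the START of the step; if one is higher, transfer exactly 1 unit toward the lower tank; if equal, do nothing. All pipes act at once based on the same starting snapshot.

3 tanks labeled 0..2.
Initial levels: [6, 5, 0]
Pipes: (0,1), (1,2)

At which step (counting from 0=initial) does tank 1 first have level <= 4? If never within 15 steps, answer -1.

Step 1: flows [0->1,1->2] -> levels [5 5 1]
Step 2: flows [0=1,1->2] -> levels [5 4 2]
Tank 1 first reaches <=4 at step 2

Answer: 2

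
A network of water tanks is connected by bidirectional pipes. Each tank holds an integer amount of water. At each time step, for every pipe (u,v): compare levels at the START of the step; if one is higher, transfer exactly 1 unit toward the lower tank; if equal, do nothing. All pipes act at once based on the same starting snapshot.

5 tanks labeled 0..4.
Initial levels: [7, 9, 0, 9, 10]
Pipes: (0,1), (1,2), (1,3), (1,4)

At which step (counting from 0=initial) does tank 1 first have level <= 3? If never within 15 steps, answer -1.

Answer: -1

Derivation:
Step 1: flows [1->0,1->2,1=3,4->1] -> levels [8 8 1 9 9]
Step 2: flows [0=1,1->2,3->1,4->1] -> levels [8 9 2 8 8]
Step 3: flows [1->0,1->2,1->3,1->4] -> levels [9 5 3 9 9]
Step 4: flows [0->1,1->2,3->1,4->1] -> levels [8 7 4 8 8]
Step 5: flows [0->1,1->2,3->1,4->1] -> levels [7 9 5 7 7]
Step 6: flows [1->0,1->2,1->3,1->4] -> levels [8 5 6 8 8]
Step 7: flows [0->1,2->1,3->1,4->1] -> levels [7 9 5 7 7]
  -> period-2 cycle (repeats step 5); tank 1 never drops to <=3
Tank 1 never reaches <=3 within 15 steps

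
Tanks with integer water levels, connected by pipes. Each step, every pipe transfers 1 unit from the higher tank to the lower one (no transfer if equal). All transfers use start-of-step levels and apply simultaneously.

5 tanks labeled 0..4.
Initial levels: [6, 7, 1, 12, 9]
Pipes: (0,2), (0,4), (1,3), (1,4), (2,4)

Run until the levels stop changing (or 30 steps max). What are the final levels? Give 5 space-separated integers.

Answer: 6 7 6 8 8

Derivation:
Step 1: flows [0->2,4->0,3->1,4->1,4->2] -> levels [6 9 3 11 6]
Step 2: flows [0->2,0=4,3->1,1->4,4->2] -> levels [5 9 5 10 6]
Step 3: flows [0=2,4->0,3->1,1->4,4->2] -> levels [6 9 6 9 5]
Step 4: flows [0=2,0->4,1=3,1->4,2->4] -> levels [5 8 5 9 8]
Step 5: flows [0=2,4->0,3->1,1=4,4->2] -> levels [6 9 6 8 6]
Step 6: flows [0=2,0=4,1->3,1->4,2=4] -> levels [6 7 6 9 7]
Step 7: flows [0=2,4->0,3->1,1=4,4->2] -> levels [7 8 7 8 5]
Step 8: flows [0=2,0->4,1=3,1->4,2->4] -> levels [6 7 6 8 8]
Step 9: flows [0=2,4->0,3->1,4->1,4->2] -> levels [7 9 7 7 5]
Step 10: flows [0=2,0->4,1->3,1->4,2->4] -> levels [6 7 6 8 8]
  -> period-2 cycle: step 10 state = step 8 state; never stabilizes
  -> state at step 30: (30-8) mod 2 = 0, same as step 8 -> [6 7 6 8 8]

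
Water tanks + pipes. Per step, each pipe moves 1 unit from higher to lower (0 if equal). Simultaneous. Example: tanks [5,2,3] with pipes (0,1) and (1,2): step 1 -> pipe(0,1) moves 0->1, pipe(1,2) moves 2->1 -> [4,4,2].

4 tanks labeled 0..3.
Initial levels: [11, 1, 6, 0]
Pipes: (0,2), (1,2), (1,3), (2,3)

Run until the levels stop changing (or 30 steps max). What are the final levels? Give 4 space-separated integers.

Answer: 4 4 6 4

Derivation:
Step 1: flows [0->2,2->1,1->3,2->3] -> levels [10 1 5 2]
Step 2: flows [0->2,2->1,3->1,2->3] -> levels [9 3 4 2]
Step 3: flows [0->2,2->1,1->3,2->3] -> levels [8 3 3 4]
Step 4: flows [0->2,1=2,3->1,3->2] -> levels [7 4 5 2]
Step 5: flows [0->2,2->1,1->3,2->3] -> levels [6 4 4 4]
Step 6: flows [0->2,1=2,1=3,2=3] -> levels [5 4 5 4]
Step 7: flows [0=2,2->1,1=3,2->3] -> levels [5 5 3 5]
Step 8: flows [0->2,1->2,1=3,3->2] -> levels [4 4 6 4]
Step 9: flows [2->0,2->1,1=3,2->3] -> levels [5 5 3 5]
  -> period-2 cycle: step 9 state = step 7 state; never stabilizes
  -> state at step 30: (30-7) mod 2 = 1, same as step 8 -> [4 4 6 4]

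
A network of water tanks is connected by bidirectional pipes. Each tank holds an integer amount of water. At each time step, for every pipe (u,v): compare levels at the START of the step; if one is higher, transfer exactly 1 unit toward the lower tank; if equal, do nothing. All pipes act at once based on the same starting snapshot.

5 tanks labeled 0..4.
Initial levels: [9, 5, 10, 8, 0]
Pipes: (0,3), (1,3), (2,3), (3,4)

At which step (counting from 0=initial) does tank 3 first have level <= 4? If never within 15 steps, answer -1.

Answer: 4

Derivation:
Step 1: flows [0->3,3->1,2->3,3->4] -> levels [8 6 9 8 1]
Step 2: flows [0=3,3->1,2->3,3->4] -> levels [8 7 8 7 2]
Step 3: flows [0->3,1=3,2->3,3->4] -> levels [7 7 7 8 3]
Step 4: flows [3->0,3->1,3->2,3->4] -> levels [8 8 8 4 4]
Tank 3 first reaches <=4 at step 4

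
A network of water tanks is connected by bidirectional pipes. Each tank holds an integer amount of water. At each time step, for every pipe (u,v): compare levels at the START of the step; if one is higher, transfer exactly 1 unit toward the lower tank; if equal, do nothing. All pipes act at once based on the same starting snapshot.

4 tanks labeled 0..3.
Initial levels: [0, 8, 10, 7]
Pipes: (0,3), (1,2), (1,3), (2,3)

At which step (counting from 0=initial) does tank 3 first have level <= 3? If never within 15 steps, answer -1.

Step 1: flows [3->0,2->1,1->3,2->3] -> levels [1 8 8 8]
Step 2: flows [3->0,1=2,1=3,2=3] -> levels [2 8 8 7]
Step 3: flows [3->0,1=2,1->3,2->3] -> levels [3 7 7 8]
Step 4: flows [3->0,1=2,3->1,3->2] -> levels [4 8 8 5]
Step 5: flows [3->0,1=2,1->3,2->3] -> levels [5 7 7 6]
Step 6: flows [3->0,1=2,1->3,2->3] -> levels [6 6 6 7]
Step 7: flows [3->0,1=2,3->1,3->2] -> levels [7 7 7 4]
Step 8: flows [0->3,1=2,1->3,2->3] -> levels [6 6 6 7]
  -> period-2 cycle (repeats step 6); tank 3 never drops to <=3
Tank 3 never reaches <=3 within 15 steps

Answer: -1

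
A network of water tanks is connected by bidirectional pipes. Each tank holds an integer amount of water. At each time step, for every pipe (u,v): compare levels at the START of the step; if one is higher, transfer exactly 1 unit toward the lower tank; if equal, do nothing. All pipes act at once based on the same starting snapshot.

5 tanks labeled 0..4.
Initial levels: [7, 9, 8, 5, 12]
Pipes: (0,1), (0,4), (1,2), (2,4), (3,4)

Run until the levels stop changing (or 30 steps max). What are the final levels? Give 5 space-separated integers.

Answer: 8 9 8 7 9

Derivation:
Step 1: flows [1->0,4->0,1->2,4->2,4->3] -> levels [9 7 10 6 9]
Step 2: flows [0->1,0=4,2->1,2->4,4->3] -> levels [8 9 8 7 9]
Step 3: flows [1->0,4->0,1->2,4->2,4->3] -> levels [10 7 10 8 6]
Step 4: flows [0->1,0->4,2->1,2->4,3->4] -> levels [8 9 8 7 9]
  -> period-2 cycle: step 4 state = step 2 state; never stabilizes
  -> state at step 30: (30-2) mod 2 = 0, same as step 2 -> [8 9 8 7 9]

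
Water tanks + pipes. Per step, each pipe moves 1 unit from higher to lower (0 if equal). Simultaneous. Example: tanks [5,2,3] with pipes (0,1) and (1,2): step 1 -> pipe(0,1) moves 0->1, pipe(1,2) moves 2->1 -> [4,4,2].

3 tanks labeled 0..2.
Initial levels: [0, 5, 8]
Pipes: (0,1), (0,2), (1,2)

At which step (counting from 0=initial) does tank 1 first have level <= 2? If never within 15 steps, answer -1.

Answer: -1

Derivation:
Step 1: flows [1->0,2->0,2->1] -> levels [2 5 6]
Step 2: flows [1->0,2->0,2->1] -> levels [4 5 4]
Step 3: flows [1->0,0=2,1->2] -> levels [5 3 5]
Step 4: flows [0->1,0=2,2->1] -> levels [4 5 4]
  -> period-2 cycle (repeats step 2); tank 1 never drops to <=2
Tank 1 never reaches <=2 within 15 steps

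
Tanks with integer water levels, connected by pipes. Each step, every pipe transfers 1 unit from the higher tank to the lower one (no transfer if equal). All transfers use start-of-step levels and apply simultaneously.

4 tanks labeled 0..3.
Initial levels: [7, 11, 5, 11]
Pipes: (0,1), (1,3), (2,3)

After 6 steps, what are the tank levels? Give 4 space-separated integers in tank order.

Step 1: flows [1->0,1=3,3->2] -> levels [8 10 6 10]
Step 2: flows [1->0,1=3,3->2] -> levels [9 9 7 9]
Step 3: flows [0=1,1=3,3->2] -> levels [9 9 8 8]
Step 4: flows [0=1,1->3,2=3] -> levels [9 8 8 9]
Step 5: flows [0->1,3->1,3->2] -> levels [8 10 9 7]
Step 6: flows [1->0,1->3,2->3] -> levels [9 8 8 9]

Answer: 9 8 8 9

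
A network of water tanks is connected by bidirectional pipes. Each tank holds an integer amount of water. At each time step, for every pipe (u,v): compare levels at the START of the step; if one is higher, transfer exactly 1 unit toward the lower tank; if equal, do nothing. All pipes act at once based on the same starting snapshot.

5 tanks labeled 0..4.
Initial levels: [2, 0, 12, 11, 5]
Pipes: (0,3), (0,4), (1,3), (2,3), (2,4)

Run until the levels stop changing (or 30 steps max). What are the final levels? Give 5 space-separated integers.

Answer: 7 6 7 4 6

Derivation:
Step 1: flows [3->0,4->0,3->1,2->3,2->4] -> levels [4 1 10 10 5]
Step 2: flows [3->0,4->0,3->1,2=3,2->4] -> levels [6 2 9 8 5]
Step 3: flows [3->0,0->4,3->1,2->3,2->4] -> levels [6 3 7 7 7]
Step 4: flows [3->0,4->0,3->1,2=3,2=4] -> levels [8 4 7 5 6]
Step 5: flows [0->3,0->4,3->1,2->3,2->4] -> levels [6 5 5 6 8]
Step 6: flows [0=3,4->0,3->1,3->2,4->2] -> levels [7 6 7 4 6]
Step 7: flows [0->3,0->4,1->3,2->3,2->4] -> levels [5 5 5 7 8]
Step 8: flows [3->0,4->0,3->1,3->2,4->2] -> levels [7 6 7 4 6]
  -> period-2 cycle: step 8 state = step 6 state; never stabilizes
  -> state at step 30: (30-6) mod 2 = 0, same as step 6 -> [7 6 7 4 6]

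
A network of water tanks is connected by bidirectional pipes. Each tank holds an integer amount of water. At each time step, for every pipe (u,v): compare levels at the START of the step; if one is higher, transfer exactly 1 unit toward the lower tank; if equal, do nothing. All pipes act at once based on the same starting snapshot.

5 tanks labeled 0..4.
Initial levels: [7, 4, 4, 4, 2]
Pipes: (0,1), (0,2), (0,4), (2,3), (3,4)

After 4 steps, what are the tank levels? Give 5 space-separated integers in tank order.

Step 1: flows [0->1,0->2,0->4,2=3,3->4] -> levels [4 5 5 3 4]
Step 2: flows [1->0,2->0,0=4,2->3,4->3] -> levels [6 4 3 5 3]
Step 3: flows [0->1,0->2,0->4,3->2,3->4] -> levels [3 5 5 3 5]
Step 4: flows [1->0,2->0,4->0,2->3,4->3] -> levels [6 4 3 5 3]

Answer: 6 4 3 5 3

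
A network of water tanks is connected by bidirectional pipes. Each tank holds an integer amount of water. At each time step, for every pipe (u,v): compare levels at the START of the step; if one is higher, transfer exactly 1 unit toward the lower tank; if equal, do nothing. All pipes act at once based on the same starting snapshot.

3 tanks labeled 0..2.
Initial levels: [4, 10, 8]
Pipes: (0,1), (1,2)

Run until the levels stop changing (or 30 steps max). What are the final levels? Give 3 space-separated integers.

Step 1: flows [1->0,1->2] -> levels [5 8 9]
Step 2: flows [1->0,2->1] -> levels [6 8 8]
Step 3: flows [1->0,1=2] -> levels [7 7 8]
Step 4: flows [0=1,2->1] -> levels [7 8 7]
Step 5: flows [1->0,1->2] -> levels [8 6 8]
Step 6: flows [0->1,2->1] -> levels [7 8 7]
  -> period-2 cycle: step 6 state = step 4 state; never stabilizes
  -> state at step 30: (30-4) mod 2 = 0, same as step 4 -> [7 8 7]

Answer: 7 8 7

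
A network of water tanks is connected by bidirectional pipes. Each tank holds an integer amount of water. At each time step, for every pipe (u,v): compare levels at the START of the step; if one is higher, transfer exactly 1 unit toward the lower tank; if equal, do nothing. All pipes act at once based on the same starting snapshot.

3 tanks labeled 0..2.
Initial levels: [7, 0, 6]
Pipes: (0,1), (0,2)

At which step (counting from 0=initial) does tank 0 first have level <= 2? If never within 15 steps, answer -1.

Answer: -1

Derivation:
Step 1: flows [0->1,0->2] -> levels [5 1 7]
Step 2: flows [0->1,2->0] -> levels [5 2 6]
Step 3: flows [0->1,2->0] -> levels [5 3 5]
Step 4: flows [0->1,0=2] -> levels [4 4 5]
Step 5: flows [0=1,2->0] -> levels [5 4 4]
Step 6: flows [0->1,0->2] -> levels [3 5 5]
Step 7: flows [1->0,2->0] -> levels [5 4 4]
  -> period-2 cycle (repeats step 5); tank 0 never drops to <=2
Tank 0 never reaches <=2 within 15 steps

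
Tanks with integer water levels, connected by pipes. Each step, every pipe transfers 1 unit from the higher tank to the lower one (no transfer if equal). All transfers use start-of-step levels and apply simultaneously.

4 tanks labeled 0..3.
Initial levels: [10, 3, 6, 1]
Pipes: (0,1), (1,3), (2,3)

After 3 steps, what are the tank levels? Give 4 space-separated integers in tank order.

Answer: 7 5 4 4

Derivation:
Step 1: flows [0->1,1->3,2->3] -> levels [9 3 5 3]
Step 2: flows [0->1,1=3,2->3] -> levels [8 4 4 4]
Step 3: flows [0->1,1=3,2=3] -> levels [7 5 4 4]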